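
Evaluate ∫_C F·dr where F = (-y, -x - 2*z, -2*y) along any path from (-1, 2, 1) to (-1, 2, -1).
8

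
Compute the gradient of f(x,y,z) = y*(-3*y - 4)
(0, -6*y - 4, 0)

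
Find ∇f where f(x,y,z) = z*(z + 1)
(0, 0, 2*z + 1)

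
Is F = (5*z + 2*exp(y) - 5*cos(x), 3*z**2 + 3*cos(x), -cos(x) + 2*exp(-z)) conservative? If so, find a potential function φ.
No, ∇×F = (-6*z, 5 - sin(x), -2*exp(y) - 3*sin(x)) ≠ 0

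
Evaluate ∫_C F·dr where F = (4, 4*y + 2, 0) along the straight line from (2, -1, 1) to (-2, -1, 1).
-16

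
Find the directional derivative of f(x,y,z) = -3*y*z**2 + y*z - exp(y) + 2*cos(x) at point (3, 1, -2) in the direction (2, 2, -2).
-sqrt(3)*(2*sin(3) + E + 27)/3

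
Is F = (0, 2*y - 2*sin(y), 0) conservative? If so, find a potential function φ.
Yes, F is conservative. φ = y**2 + 2*cos(y)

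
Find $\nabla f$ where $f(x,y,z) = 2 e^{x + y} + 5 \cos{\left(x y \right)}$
(-5*y*sin(x*y) + 2*exp(x + y), -5*x*sin(x*y) + 2*exp(x + y), 0)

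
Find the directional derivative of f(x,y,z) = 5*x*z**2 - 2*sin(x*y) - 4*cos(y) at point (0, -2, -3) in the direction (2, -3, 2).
2*sqrt(17)*(6*sin(2) + 49)/17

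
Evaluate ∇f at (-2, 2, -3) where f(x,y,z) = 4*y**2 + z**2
(0, 16, -6)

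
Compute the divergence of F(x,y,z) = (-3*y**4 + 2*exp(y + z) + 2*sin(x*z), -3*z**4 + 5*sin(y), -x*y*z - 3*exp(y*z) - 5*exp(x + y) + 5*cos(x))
-x*y - 3*y*exp(y*z) + 2*z*cos(x*z) + 5*cos(y)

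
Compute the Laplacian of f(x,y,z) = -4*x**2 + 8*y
-8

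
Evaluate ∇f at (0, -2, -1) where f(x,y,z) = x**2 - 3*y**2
(0, 12, 0)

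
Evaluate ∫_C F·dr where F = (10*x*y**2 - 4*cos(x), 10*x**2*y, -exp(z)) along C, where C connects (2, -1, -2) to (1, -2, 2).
-exp(2) - 4*sin(1) + exp(-2) + 4*sin(2)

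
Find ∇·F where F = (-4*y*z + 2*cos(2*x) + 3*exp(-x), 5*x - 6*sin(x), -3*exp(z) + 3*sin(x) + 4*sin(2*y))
-3*exp(z) - 4*sin(2*x) - 3*exp(-x)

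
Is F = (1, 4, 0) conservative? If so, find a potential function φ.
Yes, F is conservative. φ = x + 4*y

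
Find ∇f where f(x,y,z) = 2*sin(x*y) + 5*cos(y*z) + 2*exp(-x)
(2*y*cos(x*y) - 2*exp(-x), 2*x*cos(x*y) - 5*z*sin(y*z), -5*y*sin(y*z))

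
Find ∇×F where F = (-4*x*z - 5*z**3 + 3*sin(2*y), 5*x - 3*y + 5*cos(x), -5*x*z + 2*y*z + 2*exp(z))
(2*z, -4*x - 15*z**2 + 5*z, -5*sin(x) - 6*cos(2*y) + 5)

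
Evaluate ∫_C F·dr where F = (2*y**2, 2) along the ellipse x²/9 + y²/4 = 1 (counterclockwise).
0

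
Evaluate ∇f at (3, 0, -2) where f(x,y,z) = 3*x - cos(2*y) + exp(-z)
(3, 0, -exp(2))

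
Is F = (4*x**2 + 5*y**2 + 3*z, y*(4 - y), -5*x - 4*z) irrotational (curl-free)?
No, ∇×F = (0, 8, -10*y)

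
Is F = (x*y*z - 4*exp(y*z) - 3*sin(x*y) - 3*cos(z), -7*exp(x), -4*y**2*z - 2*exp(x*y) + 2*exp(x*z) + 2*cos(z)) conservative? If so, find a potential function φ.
No, ∇×F = (-2*x*exp(x*y) - 8*y*z, x*y + 2*y*exp(x*y) - 4*y*exp(y*z) - 2*z*exp(x*z) + 3*sin(z), -x*z + 3*x*cos(x*y) + 4*z*exp(y*z) - 7*exp(x)) ≠ 0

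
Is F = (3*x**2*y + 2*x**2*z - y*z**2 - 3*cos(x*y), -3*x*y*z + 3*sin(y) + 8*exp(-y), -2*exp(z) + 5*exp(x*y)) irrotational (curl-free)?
No, ∇×F = (x*(3*y + 5*exp(x*y)), 2*x**2 - 2*y*z - 5*y*exp(x*y), -3*x**2 - 3*x*sin(x*y) - 3*y*z + z**2)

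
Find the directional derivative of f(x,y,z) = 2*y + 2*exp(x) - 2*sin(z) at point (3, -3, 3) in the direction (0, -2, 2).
-sqrt(2)*(cos(3) + 1)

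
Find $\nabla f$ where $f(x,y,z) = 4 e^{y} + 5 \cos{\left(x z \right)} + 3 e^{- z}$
(-5*z*sin(x*z), 4*exp(y), -5*x*sin(x*z) - 3*exp(-z))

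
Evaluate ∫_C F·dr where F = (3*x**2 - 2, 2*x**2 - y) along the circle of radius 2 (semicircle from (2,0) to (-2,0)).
-8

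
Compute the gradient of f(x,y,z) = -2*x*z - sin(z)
(-2*z, 0, -2*x - cos(z))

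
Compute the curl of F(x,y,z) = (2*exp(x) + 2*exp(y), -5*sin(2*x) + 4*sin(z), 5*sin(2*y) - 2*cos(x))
(10*cos(2*y) - 4*cos(z), -2*sin(x), -2*exp(y) - 10*cos(2*x))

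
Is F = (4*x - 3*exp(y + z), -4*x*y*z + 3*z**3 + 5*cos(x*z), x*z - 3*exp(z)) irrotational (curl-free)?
No, ∇×F = (4*x*y + 5*x*sin(x*z) - 9*z**2, -z - 3*exp(y + z), -4*y*z - 5*z*sin(x*z) + 3*exp(y + z))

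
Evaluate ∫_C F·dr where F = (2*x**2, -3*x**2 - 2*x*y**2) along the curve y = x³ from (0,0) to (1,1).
-26/15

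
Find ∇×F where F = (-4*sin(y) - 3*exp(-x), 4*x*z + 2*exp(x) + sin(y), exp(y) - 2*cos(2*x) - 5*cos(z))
(-4*x + exp(y), -4*sin(2*x), 4*z + 2*exp(x) + 4*cos(y))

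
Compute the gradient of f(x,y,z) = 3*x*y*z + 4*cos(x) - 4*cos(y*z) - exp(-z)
(3*y*z - 4*sin(x), z*(3*x + 4*sin(y*z)), 3*x*y + 4*y*sin(y*z) + exp(-z))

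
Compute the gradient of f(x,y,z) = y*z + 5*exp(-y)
(0, z - 5*exp(-y), y)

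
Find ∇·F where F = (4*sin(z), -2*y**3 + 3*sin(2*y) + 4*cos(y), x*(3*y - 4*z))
-4*x - 6*y**2 - 4*sin(y) + 6*cos(2*y)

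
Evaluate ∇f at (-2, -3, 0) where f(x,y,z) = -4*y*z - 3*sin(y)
(0, -3*cos(3), 12)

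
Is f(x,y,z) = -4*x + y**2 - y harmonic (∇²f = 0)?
No, ∇²f = 2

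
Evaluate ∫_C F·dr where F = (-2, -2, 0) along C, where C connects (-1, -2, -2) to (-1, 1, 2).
-6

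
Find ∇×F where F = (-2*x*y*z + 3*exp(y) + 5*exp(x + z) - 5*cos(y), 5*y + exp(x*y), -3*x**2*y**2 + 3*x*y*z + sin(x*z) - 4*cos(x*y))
(x*(-6*x*y + 3*z + 4*sin(x*y)), 6*x*y**2 - 2*x*y - 3*y*z - 4*y*sin(x*y) - z*cos(x*z) + 5*exp(x + z), 2*x*z + y*exp(x*y) - 3*exp(y) - 5*sin(y))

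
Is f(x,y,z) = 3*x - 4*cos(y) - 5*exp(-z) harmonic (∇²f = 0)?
No, ∇²f = 4*cos(y) - 5*exp(-z)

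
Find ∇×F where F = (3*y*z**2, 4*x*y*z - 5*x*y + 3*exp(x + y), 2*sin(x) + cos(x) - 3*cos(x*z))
(-4*x*y, 6*y*z - 3*z*sin(x*z) + sin(x) - 2*cos(x), 4*y*z - 5*y - 3*z**2 + 3*exp(x + y))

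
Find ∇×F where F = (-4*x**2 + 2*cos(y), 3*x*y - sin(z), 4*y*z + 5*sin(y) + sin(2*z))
(4*z + 5*cos(y) + cos(z), 0, 3*y + 2*sin(y))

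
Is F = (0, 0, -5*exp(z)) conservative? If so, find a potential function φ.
Yes, F is conservative. φ = -5*exp(z)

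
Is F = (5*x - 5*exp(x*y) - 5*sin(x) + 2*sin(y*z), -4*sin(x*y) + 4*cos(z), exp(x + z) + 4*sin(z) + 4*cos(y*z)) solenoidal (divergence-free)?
No, ∇·F = -4*x*cos(x*y) - 5*y*exp(x*y) - 4*y*sin(y*z) + exp(x + z) - 5*cos(x) + 4*cos(z) + 5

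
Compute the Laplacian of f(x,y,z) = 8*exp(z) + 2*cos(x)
8*exp(z) - 2*cos(x)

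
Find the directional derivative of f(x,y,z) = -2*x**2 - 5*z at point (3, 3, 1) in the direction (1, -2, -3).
3*sqrt(14)/14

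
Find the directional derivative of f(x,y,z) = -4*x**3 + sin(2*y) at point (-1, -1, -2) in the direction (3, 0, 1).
-18*sqrt(10)/5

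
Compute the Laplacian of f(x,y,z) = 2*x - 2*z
0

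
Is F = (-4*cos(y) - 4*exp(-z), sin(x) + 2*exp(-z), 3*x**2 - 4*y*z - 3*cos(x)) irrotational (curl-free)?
No, ∇×F = (-4*z + 2*exp(-z), -6*x - 3*sin(x) + 4*exp(-z), -4*sin(y) + cos(x))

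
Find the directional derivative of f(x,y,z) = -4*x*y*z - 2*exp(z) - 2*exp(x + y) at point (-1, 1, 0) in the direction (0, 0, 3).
2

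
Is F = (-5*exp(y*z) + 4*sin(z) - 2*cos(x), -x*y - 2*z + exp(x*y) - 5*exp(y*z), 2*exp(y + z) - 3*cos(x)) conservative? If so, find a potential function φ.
No, ∇×F = (5*y*exp(y*z) + 2*exp(y + z) + 2, -5*y*exp(y*z) - 3*sin(x) + 4*cos(z), y*exp(x*y) - y + 5*z*exp(y*z)) ≠ 0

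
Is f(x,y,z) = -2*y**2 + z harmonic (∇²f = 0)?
No, ∇²f = -4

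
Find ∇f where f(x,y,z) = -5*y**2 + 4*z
(0, -10*y, 4)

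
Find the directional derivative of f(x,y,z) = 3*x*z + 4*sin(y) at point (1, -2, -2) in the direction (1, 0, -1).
-9*sqrt(2)/2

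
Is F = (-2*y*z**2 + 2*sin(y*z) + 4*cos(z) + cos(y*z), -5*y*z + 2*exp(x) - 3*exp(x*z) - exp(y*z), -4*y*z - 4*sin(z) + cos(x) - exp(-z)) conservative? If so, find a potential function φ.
No, ∇×F = (3*x*exp(x*z) + y*exp(y*z) + 5*y - 4*z, -4*y*z - y*sin(y*z) + 2*y*cos(y*z) + sin(x) - 4*sin(z), 2*z**2 - 3*z*exp(x*z) + z*sin(y*z) - 2*z*cos(y*z) + 2*exp(x)) ≠ 0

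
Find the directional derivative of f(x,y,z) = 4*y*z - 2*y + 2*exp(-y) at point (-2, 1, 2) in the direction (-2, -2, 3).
4*sqrt(17)*exp(-1)/17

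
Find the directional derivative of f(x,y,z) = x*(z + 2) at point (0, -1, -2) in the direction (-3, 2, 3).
0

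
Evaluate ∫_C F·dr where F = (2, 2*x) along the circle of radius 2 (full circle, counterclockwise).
8*pi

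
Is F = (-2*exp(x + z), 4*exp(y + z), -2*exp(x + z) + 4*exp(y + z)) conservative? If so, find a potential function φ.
Yes, F is conservative. φ = -2*exp(x + z) + 4*exp(y + z)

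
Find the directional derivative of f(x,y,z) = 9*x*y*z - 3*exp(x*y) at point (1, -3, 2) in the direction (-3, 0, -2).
27*sqrt(13)*(-1 + 8*exp(3))*exp(-3)/13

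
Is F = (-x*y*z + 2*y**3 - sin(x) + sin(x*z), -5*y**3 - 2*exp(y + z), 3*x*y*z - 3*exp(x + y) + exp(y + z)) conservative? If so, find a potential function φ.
No, ∇×F = (3*x*z - 3*exp(x + y) + 3*exp(y + z), -x*y + x*cos(x*z) - 3*y*z + 3*exp(x + y), x*z - 6*y**2) ≠ 0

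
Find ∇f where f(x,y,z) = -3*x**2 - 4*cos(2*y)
(-6*x, 8*sin(2*y), 0)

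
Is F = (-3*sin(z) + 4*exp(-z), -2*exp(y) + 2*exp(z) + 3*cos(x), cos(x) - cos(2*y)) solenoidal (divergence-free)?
No, ∇·F = -2*exp(y)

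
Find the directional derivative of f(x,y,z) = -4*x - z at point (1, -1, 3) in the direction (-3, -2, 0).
12*sqrt(13)/13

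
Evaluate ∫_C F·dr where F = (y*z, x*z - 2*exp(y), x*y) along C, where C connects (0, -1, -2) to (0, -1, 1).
0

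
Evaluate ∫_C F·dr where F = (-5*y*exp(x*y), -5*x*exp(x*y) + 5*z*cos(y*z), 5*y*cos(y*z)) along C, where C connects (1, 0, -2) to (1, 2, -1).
-5*exp(2) - 5*sin(2) + 5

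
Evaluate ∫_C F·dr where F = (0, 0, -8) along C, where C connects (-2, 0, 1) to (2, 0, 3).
-16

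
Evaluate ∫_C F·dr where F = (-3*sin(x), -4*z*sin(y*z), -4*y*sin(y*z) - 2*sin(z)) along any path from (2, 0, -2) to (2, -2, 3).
-4 + 2*cos(3) - 2*cos(2) + 4*cos(6)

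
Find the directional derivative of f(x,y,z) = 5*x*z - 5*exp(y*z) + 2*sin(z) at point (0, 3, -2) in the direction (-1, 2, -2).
50*exp(-6)/3 - 4*cos(2)/3 + 10/3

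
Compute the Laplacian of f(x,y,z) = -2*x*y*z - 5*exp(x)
-5*exp(x)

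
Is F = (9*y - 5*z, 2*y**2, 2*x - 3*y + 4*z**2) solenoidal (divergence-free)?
No, ∇·F = 4*y + 8*z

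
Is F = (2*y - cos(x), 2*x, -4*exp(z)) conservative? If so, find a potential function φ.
Yes, F is conservative. φ = 2*x*y - 4*exp(z) - sin(x)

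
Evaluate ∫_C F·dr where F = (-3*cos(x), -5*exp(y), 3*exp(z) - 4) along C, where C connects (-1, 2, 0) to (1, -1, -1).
-6*sin(1) - 2*exp(-1) + 1 + 5*exp(2)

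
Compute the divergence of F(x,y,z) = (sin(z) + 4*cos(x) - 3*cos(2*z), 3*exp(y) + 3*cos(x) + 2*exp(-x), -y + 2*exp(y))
3*exp(y) - 4*sin(x)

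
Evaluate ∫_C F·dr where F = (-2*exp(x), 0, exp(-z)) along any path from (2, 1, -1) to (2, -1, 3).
-(1 - exp(4))*exp(-3)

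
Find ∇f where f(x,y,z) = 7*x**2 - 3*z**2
(14*x, 0, -6*z)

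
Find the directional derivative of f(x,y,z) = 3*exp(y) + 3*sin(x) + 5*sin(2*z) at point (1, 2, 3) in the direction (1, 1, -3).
3*sqrt(11)*(-10*cos(6) + cos(1) + exp(2))/11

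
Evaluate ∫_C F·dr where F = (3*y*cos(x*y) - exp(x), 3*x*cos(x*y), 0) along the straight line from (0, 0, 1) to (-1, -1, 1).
-exp(-1) + 1 + 3*sin(1)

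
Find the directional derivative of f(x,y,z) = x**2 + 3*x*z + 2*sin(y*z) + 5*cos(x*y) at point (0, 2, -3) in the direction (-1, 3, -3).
3*sqrt(19)*(3 - 10*cos(6))/19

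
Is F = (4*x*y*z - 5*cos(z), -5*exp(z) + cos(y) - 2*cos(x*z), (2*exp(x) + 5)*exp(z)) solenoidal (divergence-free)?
No, ∇·F = 4*y*z + (2*exp(x) + 5)*exp(z) - sin(y)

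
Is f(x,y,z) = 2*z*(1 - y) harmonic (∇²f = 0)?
Yes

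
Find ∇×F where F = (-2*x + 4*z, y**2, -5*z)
(0, 4, 0)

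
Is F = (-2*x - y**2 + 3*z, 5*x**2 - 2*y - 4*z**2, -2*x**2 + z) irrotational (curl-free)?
No, ∇×F = (8*z, 4*x + 3, 10*x + 2*y)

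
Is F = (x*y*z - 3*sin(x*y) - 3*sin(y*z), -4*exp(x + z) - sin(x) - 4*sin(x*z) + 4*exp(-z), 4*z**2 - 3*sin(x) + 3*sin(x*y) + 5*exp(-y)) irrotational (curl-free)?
No, ∇×F = (3*x*cos(x*y) + 4*x*cos(x*z) + 4*exp(x + z) + 4*exp(-z) - 5*exp(-y), x*y - 3*y*cos(x*y) - 3*y*cos(y*z) + 3*cos(x), -x*z + 3*x*cos(x*y) - 4*z*cos(x*z) + 3*z*cos(y*z) - 4*exp(x + z) - cos(x))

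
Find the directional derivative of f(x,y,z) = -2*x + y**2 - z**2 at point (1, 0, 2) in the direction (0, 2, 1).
-4*sqrt(5)/5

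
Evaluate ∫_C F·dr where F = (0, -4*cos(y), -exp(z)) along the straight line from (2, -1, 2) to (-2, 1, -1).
-8*sin(1) - exp(-1) + exp(2)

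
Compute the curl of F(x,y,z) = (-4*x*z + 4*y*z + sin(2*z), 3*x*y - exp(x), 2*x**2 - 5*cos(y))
(5*sin(y), -8*x + 4*y + 2*cos(2*z), 3*y - 4*z - exp(x))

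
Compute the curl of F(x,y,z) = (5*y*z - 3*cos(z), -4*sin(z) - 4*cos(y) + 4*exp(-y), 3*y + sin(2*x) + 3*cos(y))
(-3*sin(y) + 4*cos(z) + 3, 5*y + 3*sin(z) - 2*cos(2*x), -5*z)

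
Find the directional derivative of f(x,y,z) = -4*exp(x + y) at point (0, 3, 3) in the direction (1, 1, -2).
-4*sqrt(6)*exp(3)/3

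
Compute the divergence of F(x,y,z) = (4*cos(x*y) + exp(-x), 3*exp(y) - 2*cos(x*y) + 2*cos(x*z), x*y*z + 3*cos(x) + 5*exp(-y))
x*y + 2*x*sin(x*y) - 4*y*sin(x*y) + 3*exp(y) - exp(-x)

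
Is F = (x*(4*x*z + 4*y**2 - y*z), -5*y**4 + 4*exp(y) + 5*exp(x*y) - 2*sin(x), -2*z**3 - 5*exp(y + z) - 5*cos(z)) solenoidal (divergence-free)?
No, ∇·F = 8*x*z + 5*x*exp(x*y) - 20*y**3 + 4*y**2 - y*z - 6*z**2 + 4*exp(y) - 5*exp(y + z) + 5*sin(z)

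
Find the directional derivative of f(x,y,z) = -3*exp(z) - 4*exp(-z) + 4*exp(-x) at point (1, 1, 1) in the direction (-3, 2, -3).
9*sqrt(22)*E/22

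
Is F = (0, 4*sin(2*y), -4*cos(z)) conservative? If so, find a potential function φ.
Yes, F is conservative. φ = -4*sin(z) - 2*cos(2*y)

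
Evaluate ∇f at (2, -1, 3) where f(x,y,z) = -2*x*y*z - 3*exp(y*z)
(6, -12 - 9*exp(-3), 3*exp(-3) + 4)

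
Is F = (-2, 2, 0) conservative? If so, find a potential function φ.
Yes, F is conservative. φ = -2*x + 2*y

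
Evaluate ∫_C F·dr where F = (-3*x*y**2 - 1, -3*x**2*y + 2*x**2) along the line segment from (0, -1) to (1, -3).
-95/6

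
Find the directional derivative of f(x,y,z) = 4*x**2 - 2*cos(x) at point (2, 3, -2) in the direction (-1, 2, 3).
-sqrt(14)*(sin(2) + 8)/7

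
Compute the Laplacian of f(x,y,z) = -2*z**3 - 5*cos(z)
-12*z + 5*cos(z)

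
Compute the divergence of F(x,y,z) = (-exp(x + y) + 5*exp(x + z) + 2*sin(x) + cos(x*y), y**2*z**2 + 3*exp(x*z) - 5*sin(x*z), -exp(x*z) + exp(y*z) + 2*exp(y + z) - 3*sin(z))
-x*exp(x*z) + 2*y*z**2 + y*exp(y*z) - y*sin(x*y) - exp(x + y) + 5*exp(x + z) + 2*exp(y + z) + 2*cos(x) - 3*cos(z)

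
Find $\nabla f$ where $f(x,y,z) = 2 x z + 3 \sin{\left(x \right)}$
(2*z + 3*cos(x), 0, 2*x)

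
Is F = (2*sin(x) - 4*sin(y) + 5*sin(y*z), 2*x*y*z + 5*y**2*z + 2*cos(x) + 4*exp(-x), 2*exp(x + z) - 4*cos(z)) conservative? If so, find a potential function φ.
No, ∇×F = (y*(-2*x - 5*y), 5*y*cos(y*z) - 2*exp(x + z), 2*y*z - 5*z*cos(y*z) - 2*sin(x) + 4*cos(y) - 4*exp(-x)) ≠ 0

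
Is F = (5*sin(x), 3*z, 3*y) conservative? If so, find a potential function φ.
Yes, F is conservative. φ = 3*y*z - 5*cos(x)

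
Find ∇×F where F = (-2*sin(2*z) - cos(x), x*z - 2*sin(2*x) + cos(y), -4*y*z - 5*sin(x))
(-x - 4*z, 5*cos(x) - 4*cos(2*z), z - 4*cos(2*x))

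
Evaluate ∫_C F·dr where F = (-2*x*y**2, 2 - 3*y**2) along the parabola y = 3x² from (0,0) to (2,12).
-1896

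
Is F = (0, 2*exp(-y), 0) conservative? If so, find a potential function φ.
Yes, F is conservative. φ = -2*exp(-y)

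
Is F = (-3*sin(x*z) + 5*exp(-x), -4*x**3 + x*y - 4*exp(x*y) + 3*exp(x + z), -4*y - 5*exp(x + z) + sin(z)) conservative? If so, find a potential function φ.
No, ∇×F = (-3*exp(x + z) - 4, -3*x*cos(x*z) + 5*exp(x + z), -12*x**2 - 4*y*exp(x*y) + y + 3*exp(x + z)) ≠ 0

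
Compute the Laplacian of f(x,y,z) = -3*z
0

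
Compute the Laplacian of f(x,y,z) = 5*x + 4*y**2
8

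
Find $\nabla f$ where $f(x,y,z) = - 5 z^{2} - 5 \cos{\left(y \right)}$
(0, 5*sin(y), -10*z)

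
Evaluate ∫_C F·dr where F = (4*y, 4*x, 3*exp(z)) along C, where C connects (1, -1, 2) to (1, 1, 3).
-3*exp(2) + 8 + 3*exp(3)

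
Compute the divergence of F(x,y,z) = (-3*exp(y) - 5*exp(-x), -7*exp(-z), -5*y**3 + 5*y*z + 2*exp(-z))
5*y - 2*exp(-z) + 5*exp(-x)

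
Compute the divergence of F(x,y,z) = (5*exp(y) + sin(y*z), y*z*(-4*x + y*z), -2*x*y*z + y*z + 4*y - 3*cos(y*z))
-2*x*y - 4*x*z + 2*y*z**2 + 3*y*sin(y*z) + y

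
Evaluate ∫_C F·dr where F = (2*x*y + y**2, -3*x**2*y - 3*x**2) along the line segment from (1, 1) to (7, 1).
54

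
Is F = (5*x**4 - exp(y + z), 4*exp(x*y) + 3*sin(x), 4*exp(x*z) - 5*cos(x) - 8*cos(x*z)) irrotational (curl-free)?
No, ∇×F = (0, -4*z*exp(x*z) - 8*z*sin(x*z) - exp(y + z) - 5*sin(x), 4*y*exp(x*y) + exp(y + z) + 3*cos(x))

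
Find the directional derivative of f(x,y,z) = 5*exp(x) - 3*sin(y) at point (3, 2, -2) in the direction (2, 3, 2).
sqrt(17)*(-9*cos(2) + 10*exp(3))/17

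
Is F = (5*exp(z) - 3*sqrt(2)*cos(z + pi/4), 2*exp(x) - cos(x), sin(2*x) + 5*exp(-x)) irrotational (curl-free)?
No, ∇×F = (0, 5*exp(z) + 3*sqrt(2)*sin(z + pi/4) - 2*cos(2*x) + 5*exp(-x), 2*exp(x) + sin(x))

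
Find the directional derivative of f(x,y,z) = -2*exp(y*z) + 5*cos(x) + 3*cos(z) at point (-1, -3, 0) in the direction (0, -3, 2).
12*sqrt(13)/13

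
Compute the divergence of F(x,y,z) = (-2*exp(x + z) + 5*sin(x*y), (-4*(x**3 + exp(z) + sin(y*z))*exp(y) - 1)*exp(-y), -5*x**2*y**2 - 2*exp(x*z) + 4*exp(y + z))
-2*x*exp(x*z) + 5*y*cos(x*y) - 4*z*cos(y*z) - 2*exp(x + z) + 4*exp(y + z) + exp(-y)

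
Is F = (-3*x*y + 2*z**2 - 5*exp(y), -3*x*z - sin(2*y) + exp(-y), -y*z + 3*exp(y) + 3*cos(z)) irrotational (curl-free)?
No, ∇×F = (3*x - z + 3*exp(y), 4*z, 3*x - 3*z + 5*exp(y))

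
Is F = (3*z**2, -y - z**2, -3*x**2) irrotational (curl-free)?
No, ∇×F = (2*z, 6*x + 6*z, 0)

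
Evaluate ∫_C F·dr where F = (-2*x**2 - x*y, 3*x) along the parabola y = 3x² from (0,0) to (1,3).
55/12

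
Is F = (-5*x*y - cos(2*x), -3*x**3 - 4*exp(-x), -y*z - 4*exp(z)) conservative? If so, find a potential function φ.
No, ∇×F = (-z, 0, -9*x**2 + 5*x + 4*exp(-x)) ≠ 0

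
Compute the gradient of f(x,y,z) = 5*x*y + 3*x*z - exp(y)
(5*y + 3*z, 5*x - exp(y), 3*x)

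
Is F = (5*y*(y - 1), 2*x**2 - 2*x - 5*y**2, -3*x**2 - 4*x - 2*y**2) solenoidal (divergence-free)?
No, ∇·F = -10*y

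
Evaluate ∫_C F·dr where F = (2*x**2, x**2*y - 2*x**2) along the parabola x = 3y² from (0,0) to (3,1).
159/10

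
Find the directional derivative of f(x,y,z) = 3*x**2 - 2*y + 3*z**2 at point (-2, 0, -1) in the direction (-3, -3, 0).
7*sqrt(2)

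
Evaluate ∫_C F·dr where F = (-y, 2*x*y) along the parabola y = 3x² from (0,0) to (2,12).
1112/5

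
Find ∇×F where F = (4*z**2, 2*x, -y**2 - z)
(-2*y, 8*z, 2)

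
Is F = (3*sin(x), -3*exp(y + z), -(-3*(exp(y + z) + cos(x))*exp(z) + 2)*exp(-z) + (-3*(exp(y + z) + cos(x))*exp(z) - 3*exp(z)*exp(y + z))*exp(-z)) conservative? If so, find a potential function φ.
Yes, F is conservative. φ = (-3*(exp(y + z) + cos(x))*exp(z) + 2)*exp(-z)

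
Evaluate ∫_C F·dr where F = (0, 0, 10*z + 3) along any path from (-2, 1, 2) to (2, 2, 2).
0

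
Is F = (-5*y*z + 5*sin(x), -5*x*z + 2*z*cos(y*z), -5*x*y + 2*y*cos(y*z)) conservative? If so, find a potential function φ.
Yes, F is conservative. φ = -5*x*y*z + 2*sin(y*z) - 5*cos(x)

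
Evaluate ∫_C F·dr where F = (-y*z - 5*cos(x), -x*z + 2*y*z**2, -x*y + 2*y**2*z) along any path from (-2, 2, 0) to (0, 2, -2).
16 - 5*sin(2)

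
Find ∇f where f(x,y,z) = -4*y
(0, -4, 0)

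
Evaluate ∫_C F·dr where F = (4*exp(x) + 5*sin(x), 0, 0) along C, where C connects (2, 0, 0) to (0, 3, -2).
-4*exp(2) + 5*cos(2) - 1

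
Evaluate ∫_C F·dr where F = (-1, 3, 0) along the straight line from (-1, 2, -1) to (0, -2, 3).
-13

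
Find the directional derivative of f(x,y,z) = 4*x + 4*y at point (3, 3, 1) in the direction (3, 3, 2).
12*sqrt(22)/11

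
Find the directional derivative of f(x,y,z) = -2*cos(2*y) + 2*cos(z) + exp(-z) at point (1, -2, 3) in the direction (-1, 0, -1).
sqrt(2)*(1/2 + exp(3)*sin(3))*exp(-3)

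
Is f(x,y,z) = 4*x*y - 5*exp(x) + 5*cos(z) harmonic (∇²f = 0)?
No, ∇²f = -5*exp(x) - 5*cos(z)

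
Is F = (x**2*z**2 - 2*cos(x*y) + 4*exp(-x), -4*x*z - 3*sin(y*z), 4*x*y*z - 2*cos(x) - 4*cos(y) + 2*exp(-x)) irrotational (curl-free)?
No, ∇×F = (4*x*z + 4*x + 3*y*cos(y*z) + 4*sin(y), 2*x**2*z - 4*y*z - 2*sin(x) + 2*exp(-x), -2*x*sin(x*y) - 4*z)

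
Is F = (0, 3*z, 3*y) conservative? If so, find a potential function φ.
Yes, F is conservative. φ = 3*y*z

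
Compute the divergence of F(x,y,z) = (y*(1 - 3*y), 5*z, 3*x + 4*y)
0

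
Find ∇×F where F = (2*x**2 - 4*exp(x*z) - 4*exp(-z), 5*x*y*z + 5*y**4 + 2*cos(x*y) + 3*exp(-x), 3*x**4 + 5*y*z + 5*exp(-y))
(-5*x*y + 5*z - 5*exp(-y), -12*x**3 - 4*x*exp(x*z) + 4*exp(-z), 5*y*z - 2*y*sin(x*y) - 3*exp(-x))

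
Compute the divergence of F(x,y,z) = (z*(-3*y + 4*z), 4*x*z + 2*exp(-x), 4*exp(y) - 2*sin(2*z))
-4*cos(2*z)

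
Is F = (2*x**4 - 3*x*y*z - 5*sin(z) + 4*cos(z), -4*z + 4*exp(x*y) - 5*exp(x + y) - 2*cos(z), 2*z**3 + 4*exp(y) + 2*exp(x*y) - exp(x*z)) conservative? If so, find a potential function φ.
No, ∇×F = (2*x*exp(x*y) + 4*exp(y) - 2*sin(z) + 4, -3*x*y - 2*y*exp(x*y) + z*exp(x*z) - 4*sin(z) - 5*cos(z), 3*x*z + 4*y*exp(x*y) - 5*exp(x + y)) ≠ 0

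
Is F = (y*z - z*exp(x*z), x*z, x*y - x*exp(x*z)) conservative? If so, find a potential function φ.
Yes, F is conservative. φ = x*y*z - exp(x*z)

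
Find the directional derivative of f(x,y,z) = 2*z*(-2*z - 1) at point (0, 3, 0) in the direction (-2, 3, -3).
3*sqrt(22)/11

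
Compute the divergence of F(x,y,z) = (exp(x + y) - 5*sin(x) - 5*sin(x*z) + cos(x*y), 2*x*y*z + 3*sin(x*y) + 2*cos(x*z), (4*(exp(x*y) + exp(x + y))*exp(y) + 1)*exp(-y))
2*x*z + 3*x*cos(x*y) - y*sin(x*y) - 5*z*cos(x*z) + exp(x + y) - 5*cos(x)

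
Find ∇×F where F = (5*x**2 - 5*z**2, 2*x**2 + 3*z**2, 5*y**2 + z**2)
(10*y - 6*z, -10*z, 4*x)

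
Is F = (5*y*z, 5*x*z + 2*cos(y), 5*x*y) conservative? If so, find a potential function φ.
Yes, F is conservative. φ = 5*x*y*z + 2*sin(y)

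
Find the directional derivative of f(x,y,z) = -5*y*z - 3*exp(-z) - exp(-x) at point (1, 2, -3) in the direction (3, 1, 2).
sqrt(14)*(3 + E*(-5 + 6*exp(3)))*exp(-1)/14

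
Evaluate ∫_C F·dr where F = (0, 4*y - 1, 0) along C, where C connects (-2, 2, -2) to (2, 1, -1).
-5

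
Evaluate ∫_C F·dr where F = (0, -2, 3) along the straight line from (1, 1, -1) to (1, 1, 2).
9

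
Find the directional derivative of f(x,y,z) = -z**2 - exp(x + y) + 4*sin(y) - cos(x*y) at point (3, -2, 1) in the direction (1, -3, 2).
sqrt(14)*(-4 + 11*sin(6) - 12*cos(2) + 2*E)/14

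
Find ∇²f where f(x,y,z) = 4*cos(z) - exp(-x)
-4*cos(z) - exp(-x)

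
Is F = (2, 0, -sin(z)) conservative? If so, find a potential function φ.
Yes, F is conservative. φ = 2*x + cos(z)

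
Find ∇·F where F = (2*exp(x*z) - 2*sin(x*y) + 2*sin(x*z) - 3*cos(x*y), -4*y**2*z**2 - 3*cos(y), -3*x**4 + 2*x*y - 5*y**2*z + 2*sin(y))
-5*y**2 - 8*y*z**2 + 3*y*sin(x*y) - 2*y*cos(x*y) + 2*z*exp(x*z) + 2*z*cos(x*z) + 3*sin(y)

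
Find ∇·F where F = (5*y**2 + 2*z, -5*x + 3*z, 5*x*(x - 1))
0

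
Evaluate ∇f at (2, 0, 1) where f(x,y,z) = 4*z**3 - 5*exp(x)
(-5*exp(2), 0, 12)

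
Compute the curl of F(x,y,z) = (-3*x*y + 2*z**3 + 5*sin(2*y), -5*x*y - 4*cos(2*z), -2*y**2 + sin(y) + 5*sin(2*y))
(-4*y - 8*sin(2*z) + cos(y) + 10*cos(2*y), 6*z**2, 3*x - 5*y - 10*cos(2*y))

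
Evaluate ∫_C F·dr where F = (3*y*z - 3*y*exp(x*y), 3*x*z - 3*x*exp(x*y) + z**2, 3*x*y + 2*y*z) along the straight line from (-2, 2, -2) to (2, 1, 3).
-3*exp(2) - 5 + 3*exp(-4)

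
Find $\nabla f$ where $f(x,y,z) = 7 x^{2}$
(14*x, 0, 0)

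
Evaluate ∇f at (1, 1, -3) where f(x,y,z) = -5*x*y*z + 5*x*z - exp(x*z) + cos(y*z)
(3*exp(-3), 15 - 3*sin(3), -exp(-3) + sin(3))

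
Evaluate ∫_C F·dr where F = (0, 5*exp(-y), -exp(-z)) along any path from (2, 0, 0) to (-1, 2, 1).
-5*exp(-2) + exp(-1) + 4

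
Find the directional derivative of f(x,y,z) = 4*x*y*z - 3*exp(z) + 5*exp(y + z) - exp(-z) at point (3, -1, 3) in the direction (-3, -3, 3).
sqrt(3)*(-exp(6) - 12*exp(3) + 1/3)*exp(-3)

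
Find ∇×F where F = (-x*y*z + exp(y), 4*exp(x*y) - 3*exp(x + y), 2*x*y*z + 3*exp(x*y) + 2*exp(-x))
(x*(2*z + 3*exp(x*y)), (-y*(x + 2*z + 3*exp(x*y))*exp(x) + 2)*exp(-x), x*z + 4*y*exp(x*y) - exp(y) - 3*exp(x + y))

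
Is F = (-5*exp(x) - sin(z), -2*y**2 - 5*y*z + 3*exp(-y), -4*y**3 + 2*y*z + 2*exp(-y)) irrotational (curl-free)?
No, ∇×F = (-12*y**2 + 5*y + 2*z - 2*exp(-y), -cos(z), 0)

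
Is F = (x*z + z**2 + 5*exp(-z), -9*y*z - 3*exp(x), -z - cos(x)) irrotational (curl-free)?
No, ∇×F = (9*y, x + 2*z - sin(x) - 5*exp(-z), -3*exp(x))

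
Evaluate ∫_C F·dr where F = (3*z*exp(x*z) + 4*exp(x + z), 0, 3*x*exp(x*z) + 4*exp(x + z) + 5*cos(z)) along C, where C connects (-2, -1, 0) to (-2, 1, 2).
-4*exp(-2) + 3*exp(-4) + 1 + 5*sin(2)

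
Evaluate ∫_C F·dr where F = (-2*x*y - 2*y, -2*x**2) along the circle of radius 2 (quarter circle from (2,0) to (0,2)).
-16/3 + 2*pi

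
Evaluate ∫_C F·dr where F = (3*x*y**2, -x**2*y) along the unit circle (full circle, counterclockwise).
0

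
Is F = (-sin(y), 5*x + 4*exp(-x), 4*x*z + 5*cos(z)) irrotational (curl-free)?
No, ∇×F = (0, -4*z, cos(y) + 5 - 4*exp(-x))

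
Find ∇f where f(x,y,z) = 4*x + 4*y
(4, 4, 0)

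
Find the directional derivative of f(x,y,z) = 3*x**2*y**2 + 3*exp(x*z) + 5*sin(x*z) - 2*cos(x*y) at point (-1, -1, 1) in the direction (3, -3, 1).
2*sqrt(19)*(3 + 5*E*cos(1))*exp(-1)/19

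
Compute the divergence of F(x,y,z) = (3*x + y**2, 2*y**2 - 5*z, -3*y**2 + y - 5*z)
4*y - 2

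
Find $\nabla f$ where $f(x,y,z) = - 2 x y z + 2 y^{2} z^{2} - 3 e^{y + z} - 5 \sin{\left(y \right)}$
(-2*y*z, -2*x*z + 4*y*z**2 - 3*exp(y + z) - 5*cos(y), -2*x*y + 4*y**2*z - 3*exp(y + z))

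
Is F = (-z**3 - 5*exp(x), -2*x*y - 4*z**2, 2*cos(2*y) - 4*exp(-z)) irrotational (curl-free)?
No, ∇×F = (8*z - 4*sin(2*y), -3*z**2, -2*y)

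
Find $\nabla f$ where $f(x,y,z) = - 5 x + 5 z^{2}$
(-5, 0, 10*z)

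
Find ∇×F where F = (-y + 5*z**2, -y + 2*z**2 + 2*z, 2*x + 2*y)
(-4*z, 10*z - 2, 1)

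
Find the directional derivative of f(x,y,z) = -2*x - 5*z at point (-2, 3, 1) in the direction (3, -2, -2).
4*sqrt(17)/17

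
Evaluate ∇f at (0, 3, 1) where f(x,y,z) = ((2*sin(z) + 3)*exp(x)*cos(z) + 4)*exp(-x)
(-4, 0, -3*sin(1) + 2*cos(2))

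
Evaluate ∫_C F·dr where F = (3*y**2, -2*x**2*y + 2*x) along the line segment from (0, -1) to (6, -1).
18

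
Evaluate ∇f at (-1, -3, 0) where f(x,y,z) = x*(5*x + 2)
(-8, 0, 0)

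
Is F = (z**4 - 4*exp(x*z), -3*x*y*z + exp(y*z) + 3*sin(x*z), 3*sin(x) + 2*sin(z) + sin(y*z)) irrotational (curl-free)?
No, ∇×F = (3*x*y - 3*x*cos(x*z) - y*exp(y*z) + z*cos(y*z), -4*x*exp(x*z) + 4*z**3 - 3*cos(x), 3*z*(-y + cos(x*z)))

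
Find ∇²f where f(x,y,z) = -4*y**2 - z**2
-10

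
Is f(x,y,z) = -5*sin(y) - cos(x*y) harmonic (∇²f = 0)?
No, ∇²f = x**2*cos(x*y) + y**2*cos(x*y) + 5*sin(y)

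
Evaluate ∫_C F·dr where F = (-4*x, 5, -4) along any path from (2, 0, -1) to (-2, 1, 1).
-3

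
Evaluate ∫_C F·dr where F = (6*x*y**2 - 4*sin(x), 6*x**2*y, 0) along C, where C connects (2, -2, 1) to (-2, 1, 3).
-36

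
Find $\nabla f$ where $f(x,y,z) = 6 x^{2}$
(12*x, 0, 0)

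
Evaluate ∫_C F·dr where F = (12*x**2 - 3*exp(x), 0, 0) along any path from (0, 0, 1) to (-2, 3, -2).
-29 - 3*exp(-2)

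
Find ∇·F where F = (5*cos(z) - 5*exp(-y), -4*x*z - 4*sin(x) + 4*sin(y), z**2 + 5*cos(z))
2*z - 5*sin(z) + 4*cos(y)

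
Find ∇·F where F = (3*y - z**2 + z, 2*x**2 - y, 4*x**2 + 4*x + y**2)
-1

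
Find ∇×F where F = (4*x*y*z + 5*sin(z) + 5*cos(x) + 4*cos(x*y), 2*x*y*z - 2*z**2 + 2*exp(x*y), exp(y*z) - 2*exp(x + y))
(-2*x*y + z*exp(y*z) + 4*z - 2*exp(x + y), 4*x*y + 2*exp(x + y) + 5*cos(z), -4*x*z + 4*x*sin(x*y) + 2*y*z + 2*y*exp(x*y))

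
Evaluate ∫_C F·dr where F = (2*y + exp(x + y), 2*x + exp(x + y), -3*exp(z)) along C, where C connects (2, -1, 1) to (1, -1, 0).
2*E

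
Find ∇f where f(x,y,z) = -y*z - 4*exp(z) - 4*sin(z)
(0, -z, -y - 4*exp(z) - 4*cos(z))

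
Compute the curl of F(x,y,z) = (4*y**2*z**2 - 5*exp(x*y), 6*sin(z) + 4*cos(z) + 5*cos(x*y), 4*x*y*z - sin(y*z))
(4*x*z - z*cos(y*z) + 4*sin(z) - 6*cos(z), 4*y*z*(2*y - 1), 5*x*exp(x*y) - 8*y*z**2 - 5*y*sin(x*y))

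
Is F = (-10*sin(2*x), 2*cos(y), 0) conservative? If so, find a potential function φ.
Yes, F is conservative. φ = 2*sin(y) + 5*cos(2*x)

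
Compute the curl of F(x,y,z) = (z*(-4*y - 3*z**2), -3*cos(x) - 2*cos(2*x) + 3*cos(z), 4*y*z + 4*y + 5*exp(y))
(4*z + 5*exp(y) + 3*sin(z) + 4, -4*y - 9*z**2, 4*z + 3*sin(x) + 4*sin(2*x))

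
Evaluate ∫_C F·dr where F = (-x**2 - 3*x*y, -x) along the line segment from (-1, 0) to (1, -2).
4/3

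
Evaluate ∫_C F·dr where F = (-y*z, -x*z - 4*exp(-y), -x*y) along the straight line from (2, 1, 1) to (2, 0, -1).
6 - 4*exp(-1)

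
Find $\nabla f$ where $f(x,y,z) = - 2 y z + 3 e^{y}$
(0, -2*z + 3*exp(y), -2*y)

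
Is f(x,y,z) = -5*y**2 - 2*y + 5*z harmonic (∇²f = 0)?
No, ∇²f = -10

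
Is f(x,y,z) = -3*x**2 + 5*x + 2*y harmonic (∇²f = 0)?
No, ∇²f = -6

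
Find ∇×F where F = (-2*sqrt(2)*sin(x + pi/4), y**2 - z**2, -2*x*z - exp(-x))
(2*z, 2*z - exp(-x), 0)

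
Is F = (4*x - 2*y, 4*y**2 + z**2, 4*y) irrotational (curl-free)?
No, ∇×F = (4 - 2*z, 0, 2)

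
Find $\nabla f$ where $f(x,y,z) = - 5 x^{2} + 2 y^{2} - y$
(-10*x, 4*y - 1, 0)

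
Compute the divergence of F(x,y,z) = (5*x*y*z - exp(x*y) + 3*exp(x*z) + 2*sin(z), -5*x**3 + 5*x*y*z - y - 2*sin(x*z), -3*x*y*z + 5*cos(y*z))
-3*x*y + 5*x*z + 5*y*z - y*exp(x*y) - 5*y*sin(y*z) + 3*z*exp(x*z) - 1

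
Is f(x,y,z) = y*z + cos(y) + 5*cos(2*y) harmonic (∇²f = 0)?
No, ∇²f = -cos(y) - 20*cos(2*y)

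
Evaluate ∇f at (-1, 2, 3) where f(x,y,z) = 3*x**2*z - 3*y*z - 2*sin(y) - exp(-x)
(-18 + E, -9 - 2*cos(2), -3)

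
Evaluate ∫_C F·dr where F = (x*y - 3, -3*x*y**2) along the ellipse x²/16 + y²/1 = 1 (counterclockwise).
-3*pi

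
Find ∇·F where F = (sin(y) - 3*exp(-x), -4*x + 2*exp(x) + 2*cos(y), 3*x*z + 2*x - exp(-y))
3*x - 2*sin(y) + 3*exp(-x)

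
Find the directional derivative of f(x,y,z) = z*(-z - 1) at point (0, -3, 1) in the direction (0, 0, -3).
3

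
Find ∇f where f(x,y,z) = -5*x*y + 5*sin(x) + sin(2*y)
(-5*y + 5*cos(x), -5*x + 2*cos(2*y), 0)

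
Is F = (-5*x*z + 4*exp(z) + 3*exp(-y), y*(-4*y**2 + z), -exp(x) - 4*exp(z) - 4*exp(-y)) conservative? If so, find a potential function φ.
No, ∇×F = (-y + 4*exp(-y), -5*x + exp(x) + 4*exp(z), 3*exp(-y)) ≠ 0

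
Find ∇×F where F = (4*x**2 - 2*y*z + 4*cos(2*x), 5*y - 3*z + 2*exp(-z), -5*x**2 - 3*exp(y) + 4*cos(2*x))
(-3*exp(y) + 3 + 2*exp(-z), 10*x - 2*y + 8*sin(2*x), 2*z)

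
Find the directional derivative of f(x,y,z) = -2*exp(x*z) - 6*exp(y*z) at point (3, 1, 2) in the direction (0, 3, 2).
12*sqrt(13)*(-exp(4) - 4)*exp(2)/13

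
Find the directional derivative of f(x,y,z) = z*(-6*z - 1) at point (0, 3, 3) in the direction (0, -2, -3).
111*sqrt(13)/13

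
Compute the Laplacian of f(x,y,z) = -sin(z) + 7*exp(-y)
sin(z) + 7*exp(-y)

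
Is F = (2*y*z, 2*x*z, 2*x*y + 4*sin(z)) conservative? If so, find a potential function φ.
Yes, F is conservative. φ = 2*x*y*z - 4*cos(z)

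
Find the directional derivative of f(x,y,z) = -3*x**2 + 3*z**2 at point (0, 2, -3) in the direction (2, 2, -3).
54*sqrt(17)/17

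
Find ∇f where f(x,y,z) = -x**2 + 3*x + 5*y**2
(3 - 2*x, 10*y, 0)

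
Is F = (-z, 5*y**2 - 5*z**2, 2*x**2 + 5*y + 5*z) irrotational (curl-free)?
No, ∇×F = (10*z + 5, -4*x - 1, 0)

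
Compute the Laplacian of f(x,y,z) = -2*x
0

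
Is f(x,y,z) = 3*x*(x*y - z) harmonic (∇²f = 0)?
No, ∇²f = 6*y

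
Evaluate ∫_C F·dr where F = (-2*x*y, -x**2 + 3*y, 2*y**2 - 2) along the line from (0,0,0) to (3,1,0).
-15/2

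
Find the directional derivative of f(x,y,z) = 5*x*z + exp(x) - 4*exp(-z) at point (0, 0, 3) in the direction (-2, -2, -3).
4*sqrt(17)*(-8*exp(3) - 3)*exp(-3)/17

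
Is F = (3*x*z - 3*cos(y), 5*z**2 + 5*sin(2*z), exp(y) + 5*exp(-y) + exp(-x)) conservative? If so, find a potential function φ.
No, ∇×F = (-10*z + exp(y) - 10*cos(2*z) - 5*exp(-y), 3*x + exp(-x), -3*sin(y)) ≠ 0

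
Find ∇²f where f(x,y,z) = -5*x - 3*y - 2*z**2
-4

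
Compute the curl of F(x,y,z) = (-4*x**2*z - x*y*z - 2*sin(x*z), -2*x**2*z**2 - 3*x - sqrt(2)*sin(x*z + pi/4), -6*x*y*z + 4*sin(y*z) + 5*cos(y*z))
(4*x**2*z - 6*x*z + sqrt(2)*x*cos(x*z + pi/4) - 5*z*sin(y*z) + 4*z*cos(y*z), -4*x**2 - x*y - 2*x*cos(x*z) + 6*y*z, -4*x*z**2 + x*z - sqrt(2)*z*cos(x*z + pi/4) - 3)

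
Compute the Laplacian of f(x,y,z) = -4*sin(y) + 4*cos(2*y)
4*sin(y) - 16*cos(2*y)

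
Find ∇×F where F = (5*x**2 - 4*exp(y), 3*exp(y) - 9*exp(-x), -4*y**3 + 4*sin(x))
(-12*y**2, -4*cos(x), 4*exp(y) + 9*exp(-x))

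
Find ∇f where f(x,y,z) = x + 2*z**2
(1, 0, 4*z)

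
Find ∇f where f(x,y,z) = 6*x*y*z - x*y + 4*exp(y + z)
(y*(6*z - 1), 6*x*z - x + 4*exp(y + z), 6*x*y + 4*exp(y + z))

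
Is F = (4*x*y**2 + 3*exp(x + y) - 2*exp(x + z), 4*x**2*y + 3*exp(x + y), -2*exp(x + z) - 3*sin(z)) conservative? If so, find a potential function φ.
Yes, F is conservative. φ = 2*x**2*y**2 + 3*exp(x + y) - 2*exp(x + z) + 3*cos(z)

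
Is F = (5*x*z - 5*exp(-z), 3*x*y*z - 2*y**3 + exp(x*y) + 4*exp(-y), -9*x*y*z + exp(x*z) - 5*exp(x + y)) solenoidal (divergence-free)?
No, ∇·F = -9*x*y + 3*x*z + x*exp(x*y) + x*exp(x*z) - 6*y**2 + 5*z - 4*exp(-y)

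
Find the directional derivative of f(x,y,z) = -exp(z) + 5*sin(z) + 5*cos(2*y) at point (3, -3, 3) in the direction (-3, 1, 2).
sqrt(14)*(-exp(3) + 5*cos(3) + 5*sin(6))/7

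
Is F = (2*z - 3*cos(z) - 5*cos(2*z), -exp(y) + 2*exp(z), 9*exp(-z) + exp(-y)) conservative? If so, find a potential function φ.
No, ∇×F = (-2*exp(z) - exp(-y), 3*sin(z) + 10*sin(2*z) + 2, 0) ≠ 0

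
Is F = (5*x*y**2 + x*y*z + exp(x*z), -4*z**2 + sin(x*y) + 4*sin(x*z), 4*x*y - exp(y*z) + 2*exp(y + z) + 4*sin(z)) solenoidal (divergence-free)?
No, ∇·F = x*cos(x*y) + 5*y**2 + y*z - y*exp(y*z) + z*exp(x*z) + 2*exp(y + z) + 4*cos(z)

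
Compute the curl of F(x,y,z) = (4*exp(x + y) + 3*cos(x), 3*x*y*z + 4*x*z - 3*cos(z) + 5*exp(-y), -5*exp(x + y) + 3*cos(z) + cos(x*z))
(-3*x*y - 4*x - 5*exp(x + y) - 3*sin(z), z*sin(x*z) + 5*exp(x + y), 3*y*z + 4*z - 4*exp(x + y))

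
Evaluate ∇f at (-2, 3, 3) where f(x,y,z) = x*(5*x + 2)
(-18, 0, 0)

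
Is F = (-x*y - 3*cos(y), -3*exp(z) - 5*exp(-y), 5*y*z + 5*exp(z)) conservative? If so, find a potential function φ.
No, ∇×F = (5*z + 3*exp(z), 0, x - 3*sin(y)) ≠ 0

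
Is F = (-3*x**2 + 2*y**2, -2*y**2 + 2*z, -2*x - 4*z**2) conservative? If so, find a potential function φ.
No, ∇×F = (-2, 2, -4*y) ≠ 0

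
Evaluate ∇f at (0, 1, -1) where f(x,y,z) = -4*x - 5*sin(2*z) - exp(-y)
(-4, exp(-1), -10*cos(2))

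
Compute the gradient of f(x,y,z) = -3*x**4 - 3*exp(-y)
(-12*x**3, 3*exp(-y), 0)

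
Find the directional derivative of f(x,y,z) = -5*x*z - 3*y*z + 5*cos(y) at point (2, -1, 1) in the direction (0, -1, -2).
sqrt(5)*(17/5 - sin(1))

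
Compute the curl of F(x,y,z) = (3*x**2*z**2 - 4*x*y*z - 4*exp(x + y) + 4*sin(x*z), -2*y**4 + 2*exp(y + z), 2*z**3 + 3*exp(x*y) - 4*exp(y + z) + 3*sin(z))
(3*x*exp(x*y) - 6*exp(y + z), 6*x**2*z - 4*x*y + 4*x*cos(x*z) - 3*y*exp(x*y), 4*x*z + 4*exp(x + y))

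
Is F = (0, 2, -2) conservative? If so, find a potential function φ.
Yes, F is conservative. φ = 2*y - 2*z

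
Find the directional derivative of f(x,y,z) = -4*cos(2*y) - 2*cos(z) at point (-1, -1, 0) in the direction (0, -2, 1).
16*sqrt(5)*sin(2)/5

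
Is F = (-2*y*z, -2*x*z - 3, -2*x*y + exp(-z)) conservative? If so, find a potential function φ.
Yes, F is conservative. φ = -2*x*y*z - 3*y - exp(-z)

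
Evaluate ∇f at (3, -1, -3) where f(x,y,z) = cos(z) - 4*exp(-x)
(4*exp(-3), 0, sin(3))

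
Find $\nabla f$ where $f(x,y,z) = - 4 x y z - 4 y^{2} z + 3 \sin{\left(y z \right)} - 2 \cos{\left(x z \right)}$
(2*z*(-2*y + sin(x*z)), z*(-4*x - 8*y + 3*cos(y*z)), -4*x*y + 2*x*sin(x*z) - 4*y**2 + 3*y*cos(y*z))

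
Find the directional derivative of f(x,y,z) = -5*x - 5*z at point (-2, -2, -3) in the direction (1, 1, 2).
-5*sqrt(6)/2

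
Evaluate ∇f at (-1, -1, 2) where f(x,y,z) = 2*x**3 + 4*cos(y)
(6, 4*sin(1), 0)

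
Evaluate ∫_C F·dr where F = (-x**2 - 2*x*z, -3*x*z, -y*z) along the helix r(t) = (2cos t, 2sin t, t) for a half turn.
-3*pi**2 - 4*pi + 16/3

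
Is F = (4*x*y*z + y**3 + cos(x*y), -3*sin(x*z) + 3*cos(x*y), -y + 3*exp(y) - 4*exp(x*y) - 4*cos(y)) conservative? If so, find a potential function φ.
No, ∇×F = (-4*x*exp(x*y) + 3*x*cos(x*z) + 3*exp(y) + 4*sin(y) - 1, 4*y*(x + exp(x*y)), -4*x*z + x*sin(x*y) - 3*y**2 - 3*y*sin(x*y) - 3*z*cos(x*z)) ≠ 0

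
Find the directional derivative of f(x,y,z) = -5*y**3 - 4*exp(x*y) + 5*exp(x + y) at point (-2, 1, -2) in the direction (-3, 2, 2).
sqrt(17)*(-30*exp(2) - 5*E + 28)*exp(-2)/17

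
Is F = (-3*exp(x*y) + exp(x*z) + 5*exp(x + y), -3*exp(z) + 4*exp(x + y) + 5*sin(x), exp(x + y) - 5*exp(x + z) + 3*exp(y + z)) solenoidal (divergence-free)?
No, ∇·F = -3*y*exp(x*y) + z*exp(x*z) + 9*exp(x + y) - 5*exp(x + z) + 3*exp(y + z)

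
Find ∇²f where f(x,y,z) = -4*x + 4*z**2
8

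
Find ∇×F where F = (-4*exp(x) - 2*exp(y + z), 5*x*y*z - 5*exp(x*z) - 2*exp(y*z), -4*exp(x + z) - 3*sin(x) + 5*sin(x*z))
(-5*x*y + 5*x*exp(x*z) + 2*y*exp(y*z), -5*z*cos(x*z) + 4*exp(x + z) - 2*exp(y + z) + 3*cos(x), 5*y*z - 5*z*exp(x*z) + 2*exp(y + z))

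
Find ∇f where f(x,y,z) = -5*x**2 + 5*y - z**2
(-10*x, 5, -2*z)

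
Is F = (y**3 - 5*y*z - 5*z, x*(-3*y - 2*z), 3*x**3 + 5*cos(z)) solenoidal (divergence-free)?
No, ∇·F = -3*x - 5*sin(z)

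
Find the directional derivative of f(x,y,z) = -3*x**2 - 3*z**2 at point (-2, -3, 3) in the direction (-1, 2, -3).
3*sqrt(14)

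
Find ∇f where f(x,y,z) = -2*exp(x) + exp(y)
(-2*exp(x), exp(y), 0)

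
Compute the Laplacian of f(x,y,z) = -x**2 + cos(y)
-cos(y) - 2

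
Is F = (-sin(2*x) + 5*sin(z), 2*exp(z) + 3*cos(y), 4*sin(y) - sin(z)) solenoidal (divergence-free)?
No, ∇·F = -3*sin(y) - 2*cos(2*x) - cos(z)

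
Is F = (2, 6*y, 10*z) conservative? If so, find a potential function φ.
Yes, F is conservative. φ = 2*x + 3*y**2 + 5*z**2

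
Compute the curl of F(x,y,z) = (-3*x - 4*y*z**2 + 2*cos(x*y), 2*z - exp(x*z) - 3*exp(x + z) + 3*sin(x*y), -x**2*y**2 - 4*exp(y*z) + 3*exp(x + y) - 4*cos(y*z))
(-2*x**2*y + x*exp(x*z) - 4*z*exp(y*z) + 4*z*sin(y*z) + 3*exp(x + y) + 3*exp(x + z) - 2, 2*x*y**2 - 8*y*z - 3*exp(x + y), 2*x*sin(x*y) + 3*y*cos(x*y) + 4*z**2 - z*exp(x*z) - 3*exp(x + z))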